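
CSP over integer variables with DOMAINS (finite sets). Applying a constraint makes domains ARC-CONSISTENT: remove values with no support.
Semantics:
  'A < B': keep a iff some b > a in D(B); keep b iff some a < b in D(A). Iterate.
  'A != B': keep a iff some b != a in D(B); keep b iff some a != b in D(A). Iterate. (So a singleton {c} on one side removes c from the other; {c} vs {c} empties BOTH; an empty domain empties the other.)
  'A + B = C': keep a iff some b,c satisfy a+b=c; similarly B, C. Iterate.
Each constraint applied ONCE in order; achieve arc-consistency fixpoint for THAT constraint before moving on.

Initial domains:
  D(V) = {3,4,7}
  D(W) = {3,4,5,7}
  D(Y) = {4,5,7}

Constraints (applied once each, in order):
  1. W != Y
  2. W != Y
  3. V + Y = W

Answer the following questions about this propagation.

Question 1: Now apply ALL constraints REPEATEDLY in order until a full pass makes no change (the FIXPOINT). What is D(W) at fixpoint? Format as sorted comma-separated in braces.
Answer: {7}

Derivation:
pass 0 (initial): D(W)={3,4,5,7}
pass 1: V {3,4,7}->{3}; W {3,4,5,7}->{7}; Y {4,5,7}->{4}
pass 2: no change
Fixpoint after 2 passes: D(W) = {7}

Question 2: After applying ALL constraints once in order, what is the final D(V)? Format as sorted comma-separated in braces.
Answer: {3}

Derivation:
Constraint 1 (W != Y) on D(W)={3,4,5,7} D(Y)={4,5,7}: no change
Constraint 2 (W != Y) on D(W)={3,4,5,7} D(Y)={4,5,7}: no change
Constraint 3 (V + Y = W) on D(V)={3,4,7} D(Y)={4,5,7} D(W)={3,4,5,7}: V {3,4,7}->{3}; Y {4,5,7}->{4}; W {3,4,5,7}->{7}
So after all 3 constraints: D(V) = {3}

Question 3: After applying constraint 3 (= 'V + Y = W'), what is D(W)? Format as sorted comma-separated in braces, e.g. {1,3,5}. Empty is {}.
Answer: {7}

Derivation:
Constraint 1 (W != Y) on D(W)={3,4,5,7} D(Y)={4,5,7}: no change
Constraint 2 (W != Y) on D(W)={3,4,5,7} D(Y)={4,5,7}: no change
Constraint 3 (V + Y = W) on D(V)={3,4,7} D(Y)={4,5,7} D(W)={3,4,5,7}: V {3,4,7}->{3}; Y {4,5,7}->{4}; W {3,4,5,7}->{7}
So after constraint 3: D(W) = {7}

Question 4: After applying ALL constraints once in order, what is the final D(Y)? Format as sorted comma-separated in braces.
Answer: {4}

Derivation:
Constraint 1 (W != Y) on D(W)={3,4,5,7} D(Y)={4,5,7}: no change
Constraint 2 (W != Y) on D(W)={3,4,5,7} D(Y)={4,5,7}: no change
Constraint 3 (V + Y = W) on D(V)={3,4,7} D(Y)={4,5,7} D(W)={3,4,5,7}: V {3,4,7}->{3}; Y {4,5,7}->{4}; W {3,4,5,7}->{7}
So after all 3 constraints: D(Y) = {4}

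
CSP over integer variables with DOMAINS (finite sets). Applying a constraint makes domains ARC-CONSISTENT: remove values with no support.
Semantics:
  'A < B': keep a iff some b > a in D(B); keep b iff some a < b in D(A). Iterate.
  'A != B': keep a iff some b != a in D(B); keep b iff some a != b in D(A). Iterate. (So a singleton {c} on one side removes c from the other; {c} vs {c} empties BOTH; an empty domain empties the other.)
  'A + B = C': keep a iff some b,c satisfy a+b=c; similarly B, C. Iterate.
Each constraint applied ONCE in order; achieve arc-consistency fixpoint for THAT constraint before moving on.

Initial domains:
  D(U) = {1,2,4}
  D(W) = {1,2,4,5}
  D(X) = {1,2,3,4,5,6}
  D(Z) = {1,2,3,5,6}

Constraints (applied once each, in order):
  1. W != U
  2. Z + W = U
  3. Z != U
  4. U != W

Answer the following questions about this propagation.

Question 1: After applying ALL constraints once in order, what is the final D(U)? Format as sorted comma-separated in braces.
Constraint 1 (W != U) on D(W)={1,2,4,5} D(U)={1,2,4}: no change
Constraint 2 (Z + W = U) on D(Z)={1,2,3,5,6} D(W)={1,2,4,5} D(U)={1,2,4}: Z {1,2,3,5,6}->{1,2,3}; W {1,2,4,5}->{1,2}; U {1,2,4}->{2,4}
Constraint 3 (Z != U) on D(Z)={1,2,3} D(U)={2,4}: no change
Constraint 4 (U != W) on D(U)={2,4} D(W)={1,2}: no change
So after all 4 constraints: D(U) = {2,4}

Answer: {2,4}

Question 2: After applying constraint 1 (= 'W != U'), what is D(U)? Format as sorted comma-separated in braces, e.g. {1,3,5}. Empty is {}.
Answer: {1,2,4}

Derivation:
Constraint 1 (W != U) on D(W)={1,2,4,5} D(U)={1,2,4}: no change
So after constraint 1: D(U) = {1,2,4}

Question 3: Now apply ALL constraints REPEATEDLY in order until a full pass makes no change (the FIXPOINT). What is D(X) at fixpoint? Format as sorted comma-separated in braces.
Answer: {1,2,3,4,5,6}

Derivation:
pass 0 (initial): D(X)={1,2,3,4,5,6}
pass 1: U {1,2,4}->{2,4}; W {1,2,4,5}->{1,2}; Z {1,2,3,5,6}->{1,2,3}
pass 2: no change
Fixpoint after 2 passes: D(X) = {1,2,3,4,5,6}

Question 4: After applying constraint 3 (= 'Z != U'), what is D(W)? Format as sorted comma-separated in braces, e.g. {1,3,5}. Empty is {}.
Answer: {1,2}

Derivation:
Constraint 1 (W != U) on D(W)={1,2,4,5} D(U)={1,2,4}: no change
Constraint 2 (Z + W = U) on D(Z)={1,2,3,5,6} D(W)={1,2,4,5} D(U)={1,2,4}: Z {1,2,3,5,6}->{1,2,3}; W {1,2,4,5}->{1,2}; U {1,2,4}->{2,4}
Constraint 3 (Z != U) on D(Z)={1,2,3} D(U)={2,4}: no change
So after constraint 3: D(W) = {1,2}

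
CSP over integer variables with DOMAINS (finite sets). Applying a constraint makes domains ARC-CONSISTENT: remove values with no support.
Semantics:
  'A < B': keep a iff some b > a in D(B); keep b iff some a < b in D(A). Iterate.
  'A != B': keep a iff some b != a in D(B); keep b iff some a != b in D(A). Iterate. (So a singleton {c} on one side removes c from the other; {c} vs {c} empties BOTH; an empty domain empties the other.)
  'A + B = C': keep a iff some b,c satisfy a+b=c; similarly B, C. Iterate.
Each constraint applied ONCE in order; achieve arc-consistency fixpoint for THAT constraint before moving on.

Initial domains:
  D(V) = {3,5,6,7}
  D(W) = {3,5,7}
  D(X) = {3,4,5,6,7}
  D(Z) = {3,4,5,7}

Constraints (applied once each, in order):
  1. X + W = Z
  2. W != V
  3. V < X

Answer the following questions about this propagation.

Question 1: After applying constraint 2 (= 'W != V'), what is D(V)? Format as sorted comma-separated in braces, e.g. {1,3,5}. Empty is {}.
Constraint 1 (X + W = Z) on D(X)={3,4,5,6,7} D(W)={3,5,7} D(Z)={3,4,5,7}: X {3,4,5,6,7}->{4}; W {3,5,7}->{3}; Z {3,4,5,7}->{7}
Constraint 2 (W != V) on D(W)={3} D(V)={3,5,6,7}: V {3,5,6,7}->{5,6,7}
So after constraint 2: D(V) = {5,6,7}

Answer: {5,6,7}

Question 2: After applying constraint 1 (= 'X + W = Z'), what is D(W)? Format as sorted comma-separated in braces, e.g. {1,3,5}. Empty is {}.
Constraint 1 (X + W = Z) on D(X)={3,4,5,6,7} D(W)={3,5,7} D(Z)={3,4,5,7}: X {3,4,5,6,7}->{4}; W {3,5,7}->{3}; Z {3,4,5,7}->{7}
So after constraint 1: D(W) = {3}

Answer: {3}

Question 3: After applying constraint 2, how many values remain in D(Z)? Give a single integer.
Answer: 1

Derivation:
Constraint 1 (X + W = Z) on D(X)={3,4,5,6,7} D(W)={3,5,7} D(Z)={3,4,5,7}: X {3,4,5,6,7}->{4}; W {3,5,7}->{3}; Z {3,4,5,7}->{7}
Constraint 2 (W != V) on D(W)={3} D(V)={3,5,6,7}: V {3,5,6,7}->{5,6,7}
So after constraint 2: D(Z)={7}, size = 1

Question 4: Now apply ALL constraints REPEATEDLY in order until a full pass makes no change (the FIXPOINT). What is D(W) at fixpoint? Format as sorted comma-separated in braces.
pass 0 (initial): D(W)={3,5,7}
pass 1: V {3,5,6,7}->{}; W {3,5,7}->{3}; X {3,4,5,6,7}->{}; Z {3,4,5,7}->{7}
pass 2: W {3}->{}; Z {7}->{}
pass 3: no change
Fixpoint after 3 passes: D(W) = {}

Answer: {}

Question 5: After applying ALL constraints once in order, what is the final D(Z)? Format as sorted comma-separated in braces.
Answer: {7}

Derivation:
Constraint 1 (X + W = Z) on D(X)={3,4,5,6,7} D(W)={3,5,7} D(Z)={3,4,5,7}: X {3,4,5,6,7}->{4}; W {3,5,7}->{3}; Z {3,4,5,7}->{7}
Constraint 2 (W != V) on D(W)={3} D(V)={3,5,6,7}: V {3,5,6,7}->{5,6,7}
Constraint 3 (V < X) on D(V)={5,6,7} D(X)={4}: V {5,6,7}->{}; X {4}->{}
So after all 3 constraints: D(Z) = {7}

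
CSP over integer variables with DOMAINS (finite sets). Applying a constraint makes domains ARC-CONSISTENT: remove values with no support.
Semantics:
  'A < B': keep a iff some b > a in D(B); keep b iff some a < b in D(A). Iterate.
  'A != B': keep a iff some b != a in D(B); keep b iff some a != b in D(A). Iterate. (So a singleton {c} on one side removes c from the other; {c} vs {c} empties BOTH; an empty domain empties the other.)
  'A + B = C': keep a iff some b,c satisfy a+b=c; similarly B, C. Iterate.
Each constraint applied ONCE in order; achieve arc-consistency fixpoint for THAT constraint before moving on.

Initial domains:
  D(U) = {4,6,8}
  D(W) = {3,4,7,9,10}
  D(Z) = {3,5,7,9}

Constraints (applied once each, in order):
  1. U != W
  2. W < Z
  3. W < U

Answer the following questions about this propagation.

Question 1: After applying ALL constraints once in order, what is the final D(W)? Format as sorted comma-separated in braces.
Answer: {3,4,7}

Derivation:
Constraint 1 (U != W) on D(U)={4,6,8} D(W)={3,4,7,9,10}: no change
Constraint 2 (W < Z) on D(W)={3,4,7,9,10} D(Z)={3,5,7,9}: W {3,4,7,9,10}->{3,4,7}; Z {3,5,7,9}->{5,7,9}
Constraint 3 (W < U) on D(W)={3,4,7} D(U)={4,6,8}: no change
So after all 3 constraints: D(W) = {3,4,7}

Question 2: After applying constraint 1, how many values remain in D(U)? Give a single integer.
Answer: 3

Derivation:
Constraint 1 (U != W) on D(U)={4,6,8} D(W)={3,4,7,9,10}: no change
So after constraint 1: D(U)={4,6,8}, size = 3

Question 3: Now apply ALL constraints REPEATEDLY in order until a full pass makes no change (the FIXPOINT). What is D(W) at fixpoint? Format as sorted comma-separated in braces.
pass 0 (initial): D(W)={3,4,7,9,10}
pass 1: W {3,4,7,9,10}->{3,4,7}; Z {3,5,7,9}->{5,7,9}
pass 2: no change
Fixpoint after 2 passes: D(W) = {3,4,7}

Answer: {3,4,7}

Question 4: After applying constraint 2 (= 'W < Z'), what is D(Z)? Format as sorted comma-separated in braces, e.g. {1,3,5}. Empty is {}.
Answer: {5,7,9}

Derivation:
Constraint 1 (U != W) on D(U)={4,6,8} D(W)={3,4,7,9,10}: no change
Constraint 2 (W < Z) on D(W)={3,4,7,9,10} D(Z)={3,5,7,9}: W {3,4,7,9,10}->{3,4,7}; Z {3,5,7,9}->{5,7,9}
So after constraint 2: D(Z) = {5,7,9}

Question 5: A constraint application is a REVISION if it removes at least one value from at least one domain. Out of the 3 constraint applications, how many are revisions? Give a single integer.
Constraint 1 (U != W) on D(U)={4,6,8} D(W)={3,4,7,9,10}: no change => not a revision
Constraint 2 (W < Z) on D(W)={3,4,7,9,10} D(Z)={3,5,7,9}: W {3,4,7,9,10}->{3,4,7}; Z {3,5,7,9}->{5,7,9} => REVISION
Constraint 3 (W < U) on D(W)={3,4,7} D(U)={4,6,8}: no change => not a revision
Total revisions = 1

Answer: 1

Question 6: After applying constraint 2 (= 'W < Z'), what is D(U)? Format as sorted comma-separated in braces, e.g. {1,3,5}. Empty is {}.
Answer: {4,6,8}

Derivation:
Constraint 1 (U != W) on D(U)={4,6,8} D(W)={3,4,7,9,10}: no change
Constraint 2 (W < Z) on D(W)={3,4,7,9,10} D(Z)={3,5,7,9}: W {3,4,7,9,10}->{3,4,7}; Z {3,5,7,9}->{5,7,9}
So after constraint 2: D(U) = {4,6,8}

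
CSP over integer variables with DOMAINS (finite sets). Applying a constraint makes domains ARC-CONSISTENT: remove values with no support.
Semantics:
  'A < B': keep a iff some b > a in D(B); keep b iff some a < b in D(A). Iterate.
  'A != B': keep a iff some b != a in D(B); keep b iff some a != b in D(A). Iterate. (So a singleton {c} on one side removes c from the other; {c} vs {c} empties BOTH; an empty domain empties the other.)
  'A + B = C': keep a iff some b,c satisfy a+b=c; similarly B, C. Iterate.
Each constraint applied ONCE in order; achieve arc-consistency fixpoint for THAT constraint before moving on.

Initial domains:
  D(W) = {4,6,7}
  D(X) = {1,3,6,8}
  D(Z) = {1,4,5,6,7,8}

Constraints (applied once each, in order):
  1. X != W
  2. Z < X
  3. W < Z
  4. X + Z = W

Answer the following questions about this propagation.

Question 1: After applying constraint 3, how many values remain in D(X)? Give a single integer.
Constraint 1 (X != W) on D(X)={1,3,6,8} D(W)={4,6,7}: no change
Constraint 2 (Z < X) on D(Z)={1,4,5,6,7,8} D(X)={1,3,6,8}: Z {1,4,5,6,7,8}->{1,4,5,6,7}; X {1,3,6,8}->{3,6,8}
Constraint 3 (W < Z) on D(W)={4,6,7} D(Z)={1,4,5,6,7}: W {4,6,7}->{4,6}; Z {1,4,5,6,7}->{5,6,7}
So after constraint 3: D(X)={3,6,8}, size = 3

Answer: 3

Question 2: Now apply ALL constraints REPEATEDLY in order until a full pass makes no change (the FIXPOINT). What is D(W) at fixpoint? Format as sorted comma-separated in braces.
Answer: {}

Derivation:
pass 0 (initial): D(W)={4,6,7}
pass 1: W {4,6,7}->{}; X {1,3,6,8}->{}; Z {1,4,5,6,7,8}->{}
pass 2: no change
Fixpoint after 2 passes: D(W) = {}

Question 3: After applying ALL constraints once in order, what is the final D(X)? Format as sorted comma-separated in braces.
Answer: {}

Derivation:
Constraint 1 (X != W) on D(X)={1,3,6,8} D(W)={4,6,7}: no change
Constraint 2 (Z < X) on D(Z)={1,4,5,6,7,8} D(X)={1,3,6,8}: Z {1,4,5,6,7,8}->{1,4,5,6,7}; X {1,3,6,8}->{3,6,8}
Constraint 3 (W < Z) on D(W)={4,6,7} D(Z)={1,4,5,6,7}: W {4,6,7}->{4,6}; Z {1,4,5,6,7}->{5,6,7}
Constraint 4 (X + Z = W) on D(X)={3,6,8} D(Z)={5,6,7} D(W)={4,6}: X {3,6,8}->{}; Z {5,6,7}->{}; W {4,6}->{}
So after all 4 constraints: D(X) = {}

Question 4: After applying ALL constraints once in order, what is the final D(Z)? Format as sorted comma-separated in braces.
Answer: {}

Derivation:
Constraint 1 (X != W) on D(X)={1,3,6,8} D(W)={4,6,7}: no change
Constraint 2 (Z < X) on D(Z)={1,4,5,6,7,8} D(X)={1,3,6,8}: Z {1,4,5,6,7,8}->{1,4,5,6,7}; X {1,3,6,8}->{3,6,8}
Constraint 3 (W < Z) on D(W)={4,6,7} D(Z)={1,4,5,6,7}: W {4,6,7}->{4,6}; Z {1,4,5,6,7}->{5,6,7}
Constraint 4 (X + Z = W) on D(X)={3,6,8} D(Z)={5,6,7} D(W)={4,6}: X {3,6,8}->{}; Z {5,6,7}->{}; W {4,6}->{}
So after all 4 constraints: D(Z) = {}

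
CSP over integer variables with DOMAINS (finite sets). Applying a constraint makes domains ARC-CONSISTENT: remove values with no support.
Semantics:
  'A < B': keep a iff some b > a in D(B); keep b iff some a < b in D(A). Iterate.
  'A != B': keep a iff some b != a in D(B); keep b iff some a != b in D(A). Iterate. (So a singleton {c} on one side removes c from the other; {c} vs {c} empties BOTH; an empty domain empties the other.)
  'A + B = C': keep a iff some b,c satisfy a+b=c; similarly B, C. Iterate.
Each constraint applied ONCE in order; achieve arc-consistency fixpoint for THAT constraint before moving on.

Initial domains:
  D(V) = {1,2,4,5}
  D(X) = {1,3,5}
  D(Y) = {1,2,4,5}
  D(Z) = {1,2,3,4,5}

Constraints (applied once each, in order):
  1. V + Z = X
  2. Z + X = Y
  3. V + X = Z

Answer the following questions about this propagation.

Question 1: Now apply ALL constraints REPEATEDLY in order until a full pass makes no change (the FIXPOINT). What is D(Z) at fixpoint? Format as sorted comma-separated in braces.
Answer: {}

Derivation:
pass 0 (initial): D(Z)={1,2,3,4,5}
pass 1: V {1,2,4,5}->{}; X {1,3,5}->{}; Y {1,2,4,5}->{4,5}; Z {1,2,3,4,5}->{}
pass 2: Y {4,5}->{}
pass 3: no change
Fixpoint after 3 passes: D(Z) = {}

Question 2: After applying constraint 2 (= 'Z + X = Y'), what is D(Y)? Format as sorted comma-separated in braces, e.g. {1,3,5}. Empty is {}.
Constraint 1 (V + Z = X) on D(V)={1,2,4,5} D(Z)={1,2,3,4,5} D(X)={1,3,5}: V {1,2,4,5}->{1,2,4}; Z {1,2,3,4,5}->{1,2,3,4}; X {1,3,5}->{3,5}
Constraint 2 (Z + X = Y) on D(Z)={1,2,3,4} D(X)={3,5} D(Y)={1,2,4,5}: Z {1,2,3,4}->{1,2}; X {3,5}->{3}; Y {1,2,4,5}->{4,5}
So after constraint 2: D(Y) = {4,5}

Answer: {4,5}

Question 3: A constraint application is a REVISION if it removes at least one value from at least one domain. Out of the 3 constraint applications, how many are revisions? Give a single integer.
Answer: 3

Derivation:
Constraint 1 (V + Z = X) on D(V)={1,2,4,5} D(Z)={1,2,3,4,5} D(X)={1,3,5}: V {1,2,4,5}->{1,2,4}; Z {1,2,3,4,5}->{1,2,3,4}; X {1,3,5}->{3,5} => REVISION
Constraint 2 (Z + X = Y) on D(Z)={1,2,3,4} D(X)={3,5} D(Y)={1,2,4,5}: Z {1,2,3,4}->{1,2}; X {3,5}->{3}; Y {1,2,4,5}->{4,5} => REVISION
Constraint 3 (V + X = Z) on D(V)={1,2,4} D(X)={3} D(Z)={1,2}: V {1,2,4}->{}; X {3}->{}; Z {1,2}->{} => REVISION
Total revisions = 3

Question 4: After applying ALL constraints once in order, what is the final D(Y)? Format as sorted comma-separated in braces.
Answer: {4,5}

Derivation:
Constraint 1 (V + Z = X) on D(V)={1,2,4,5} D(Z)={1,2,3,4,5} D(X)={1,3,5}: V {1,2,4,5}->{1,2,4}; Z {1,2,3,4,5}->{1,2,3,4}; X {1,3,5}->{3,5}
Constraint 2 (Z + X = Y) on D(Z)={1,2,3,4} D(X)={3,5} D(Y)={1,2,4,5}: Z {1,2,3,4}->{1,2}; X {3,5}->{3}; Y {1,2,4,5}->{4,5}
Constraint 3 (V + X = Z) on D(V)={1,2,4} D(X)={3} D(Z)={1,2}: V {1,2,4}->{}; X {3}->{}; Z {1,2}->{}
So after all 3 constraints: D(Y) = {4,5}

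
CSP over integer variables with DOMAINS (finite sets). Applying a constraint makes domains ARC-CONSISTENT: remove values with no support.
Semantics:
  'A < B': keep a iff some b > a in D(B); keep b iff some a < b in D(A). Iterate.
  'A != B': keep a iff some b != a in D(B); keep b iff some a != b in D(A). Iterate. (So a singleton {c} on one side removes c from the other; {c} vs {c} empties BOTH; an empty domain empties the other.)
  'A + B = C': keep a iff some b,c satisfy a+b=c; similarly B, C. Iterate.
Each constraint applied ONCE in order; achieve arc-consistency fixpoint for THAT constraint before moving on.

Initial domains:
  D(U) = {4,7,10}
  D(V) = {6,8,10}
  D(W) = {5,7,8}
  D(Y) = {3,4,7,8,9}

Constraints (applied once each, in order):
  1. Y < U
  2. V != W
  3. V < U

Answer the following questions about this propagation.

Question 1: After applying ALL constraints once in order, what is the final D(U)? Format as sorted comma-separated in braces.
Answer: {7,10}

Derivation:
Constraint 1 (Y < U) on D(Y)={3,4,7,8,9} D(U)={4,7,10}: no change
Constraint 2 (V != W) on D(V)={6,8,10} D(W)={5,7,8}: no change
Constraint 3 (V < U) on D(V)={6,8,10} D(U)={4,7,10}: V {6,8,10}->{6,8}; U {4,7,10}->{7,10}
So after all 3 constraints: D(U) = {7,10}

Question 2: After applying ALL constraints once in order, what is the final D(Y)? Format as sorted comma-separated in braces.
Constraint 1 (Y < U) on D(Y)={3,4,7,8,9} D(U)={4,7,10}: no change
Constraint 2 (V != W) on D(V)={6,8,10} D(W)={5,7,8}: no change
Constraint 3 (V < U) on D(V)={6,8,10} D(U)={4,7,10}: V {6,8,10}->{6,8}; U {4,7,10}->{7,10}
So after all 3 constraints: D(Y) = {3,4,7,8,9}

Answer: {3,4,7,8,9}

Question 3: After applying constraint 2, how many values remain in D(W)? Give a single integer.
Answer: 3

Derivation:
Constraint 1 (Y < U) on D(Y)={3,4,7,8,9} D(U)={4,7,10}: no change
Constraint 2 (V != W) on D(V)={6,8,10} D(W)={5,7,8}: no change
So after constraint 2: D(W)={5,7,8}, size = 3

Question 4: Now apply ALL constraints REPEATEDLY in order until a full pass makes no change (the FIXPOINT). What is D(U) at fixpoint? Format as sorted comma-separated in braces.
Answer: {7,10}

Derivation:
pass 0 (initial): D(U)={4,7,10}
pass 1: U {4,7,10}->{7,10}; V {6,8,10}->{6,8}
pass 2: no change
Fixpoint after 2 passes: D(U) = {7,10}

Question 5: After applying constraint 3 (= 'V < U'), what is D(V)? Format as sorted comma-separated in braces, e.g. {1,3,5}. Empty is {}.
Constraint 1 (Y < U) on D(Y)={3,4,7,8,9} D(U)={4,7,10}: no change
Constraint 2 (V != W) on D(V)={6,8,10} D(W)={5,7,8}: no change
Constraint 3 (V < U) on D(V)={6,8,10} D(U)={4,7,10}: V {6,8,10}->{6,8}; U {4,7,10}->{7,10}
So after constraint 3: D(V) = {6,8}

Answer: {6,8}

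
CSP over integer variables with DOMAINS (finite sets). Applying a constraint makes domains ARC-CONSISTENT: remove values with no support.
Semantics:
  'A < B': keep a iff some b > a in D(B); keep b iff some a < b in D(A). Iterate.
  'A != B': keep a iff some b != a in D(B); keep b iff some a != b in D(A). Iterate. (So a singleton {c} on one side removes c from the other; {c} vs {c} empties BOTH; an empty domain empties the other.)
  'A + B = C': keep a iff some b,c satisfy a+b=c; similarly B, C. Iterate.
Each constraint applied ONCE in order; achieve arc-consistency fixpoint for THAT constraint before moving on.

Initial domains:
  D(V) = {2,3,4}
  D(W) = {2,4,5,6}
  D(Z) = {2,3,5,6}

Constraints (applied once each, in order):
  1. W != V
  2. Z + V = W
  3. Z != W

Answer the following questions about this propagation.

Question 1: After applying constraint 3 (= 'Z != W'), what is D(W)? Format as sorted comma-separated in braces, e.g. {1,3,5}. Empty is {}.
Constraint 1 (W != V) on D(W)={2,4,5,6} D(V)={2,3,4}: no change
Constraint 2 (Z + V = W) on D(Z)={2,3,5,6} D(V)={2,3,4} D(W)={2,4,5,6}: Z {2,3,5,6}->{2,3}; W {2,4,5,6}->{4,5,6}
Constraint 3 (Z != W) on D(Z)={2,3} D(W)={4,5,6}: no change
So after constraint 3: D(W) = {4,5,6}

Answer: {4,5,6}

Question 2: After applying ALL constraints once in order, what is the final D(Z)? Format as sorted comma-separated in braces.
Constraint 1 (W != V) on D(W)={2,4,5,6} D(V)={2,3,4}: no change
Constraint 2 (Z + V = W) on D(Z)={2,3,5,6} D(V)={2,3,4} D(W)={2,4,5,6}: Z {2,3,5,6}->{2,3}; W {2,4,5,6}->{4,5,6}
Constraint 3 (Z != W) on D(Z)={2,3} D(W)={4,5,6}: no change
So after all 3 constraints: D(Z) = {2,3}

Answer: {2,3}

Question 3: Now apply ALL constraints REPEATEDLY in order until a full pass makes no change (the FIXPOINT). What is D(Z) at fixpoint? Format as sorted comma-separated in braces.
pass 0 (initial): D(Z)={2,3,5,6}
pass 1: W {2,4,5,6}->{4,5,6}; Z {2,3,5,6}->{2,3}
pass 2: no change
Fixpoint after 2 passes: D(Z) = {2,3}

Answer: {2,3}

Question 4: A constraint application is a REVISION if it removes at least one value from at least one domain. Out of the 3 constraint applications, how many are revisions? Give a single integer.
Constraint 1 (W != V) on D(W)={2,4,5,6} D(V)={2,3,4}: no change => not a revision
Constraint 2 (Z + V = W) on D(Z)={2,3,5,6} D(V)={2,3,4} D(W)={2,4,5,6}: Z {2,3,5,6}->{2,3}; W {2,4,5,6}->{4,5,6} => REVISION
Constraint 3 (Z != W) on D(Z)={2,3} D(W)={4,5,6}: no change => not a revision
Total revisions = 1

Answer: 1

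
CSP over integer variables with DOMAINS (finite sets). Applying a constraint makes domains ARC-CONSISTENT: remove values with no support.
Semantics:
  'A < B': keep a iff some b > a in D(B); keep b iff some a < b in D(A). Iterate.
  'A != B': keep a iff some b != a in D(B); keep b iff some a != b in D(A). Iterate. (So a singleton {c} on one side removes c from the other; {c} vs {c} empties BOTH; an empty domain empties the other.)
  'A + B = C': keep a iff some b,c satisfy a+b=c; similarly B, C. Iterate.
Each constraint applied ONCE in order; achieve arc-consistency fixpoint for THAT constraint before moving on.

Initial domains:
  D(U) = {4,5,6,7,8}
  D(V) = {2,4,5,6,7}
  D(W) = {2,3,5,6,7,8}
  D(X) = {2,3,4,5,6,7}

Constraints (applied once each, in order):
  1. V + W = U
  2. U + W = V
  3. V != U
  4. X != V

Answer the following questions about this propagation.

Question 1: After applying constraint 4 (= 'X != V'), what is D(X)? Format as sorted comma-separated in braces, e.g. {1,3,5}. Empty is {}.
Constraint 1 (V + W = U) on D(V)={2,4,5,6,7} D(W)={2,3,5,6,7,8} D(U)={4,5,6,7,8}: V {2,4,5,6,7}->{2,4,5,6}; W {2,3,5,6,7,8}->{2,3,5,6}
Constraint 2 (U + W = V) on D(U)={4,5,6,7,8} D(W)={2,3,5,6} D(V)={2,4,5,6}: U {4,5,6,7,8}->{4}; W {2,3,5,6}->{2}; V {2,4,5,6}->{6}
Constraint 3 (V != U) on D(V)={6} D(U)={4}: no change
Constraint 4 (X != V) on D(X)={2,3,4,5,6,7} D(V)={6}: X {2,3,4,5,6,7}->{2,3,4,5,7}
So after constraint 4: D(X) = {2,3,4,5,7}

Answer: {2,3,4,5,7}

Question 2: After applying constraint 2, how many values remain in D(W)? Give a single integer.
Constraint 1 (V + W = U) on D(V)={2,4,5,6,7} D(W)={2,3,5,6,7,8} D(U)={4,5,6,7,8}: V {2,4,5,6,7}->{2,4,5,6}; W {2,3,5,6,7,8}->{2,3,5,6}
Constraint 2 (U + W = V) on D(U)={4,5,6,7,8} D(W)={2,3,5,6} D(V)={2,4,5,6}: U {4,5,6,7,8}->{4}; W {2,3,5,6}->{2}; V {2,4,5,6}->{6}
So after constraint 2: D(W)={2}, size = 1

Answer: 1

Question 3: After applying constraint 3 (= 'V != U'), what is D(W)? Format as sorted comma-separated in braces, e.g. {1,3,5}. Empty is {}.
Answer: {2}

Derivation:
Constraint 1 (V + W = U) on D(V)={2,4,5,6,7} D(W)={2,3,5,6,7,8} D(U)={4,5,6,7,8}: V {2,4,5,6,7}->{2,4,5,6}; W {2,3,5,6,7,8}->{2,3,5,6}
Constraint 2 (U + W = V) on D(U)={4,5,6,7,8} D(W)={2,3,5,6} D(V)={2,4,5,6}: U {4,5,6,7,8}->{4}; W {2,3,5,6}->{2}; V {2,4,5,6}->{6}
Constraint 3 (V != U) on D(V)={6} D(U)={4}: no change
So after constraint 3: D(W) = {2}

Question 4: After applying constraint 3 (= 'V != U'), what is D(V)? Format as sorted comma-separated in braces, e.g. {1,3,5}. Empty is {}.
Constraint 1 (V + W = U) on D(V)={2,4,5,6,7} D(W)={2,3,5,6,7,8} D(U)={4,5,6,7,8}: V {2,4,5,6,7}->{2,4,5,6}; W {2,3,5,6,7,8}->{2,3,5,6}
Constraint 2 (U + W = V) on D(U)={4,5,6,7,8} D(W)={2,3,5,6} D(V)={2,4,5,6}: U {4,5,6,7,8}->{4}; W {2,3,5,6}->{2}; V {2,4,5,6}->{6}
Constraint 3 (V != U) on D(V)={6} D(U)={4}: no change
So after constraint 3: D(V) = {6}

Answer: {6}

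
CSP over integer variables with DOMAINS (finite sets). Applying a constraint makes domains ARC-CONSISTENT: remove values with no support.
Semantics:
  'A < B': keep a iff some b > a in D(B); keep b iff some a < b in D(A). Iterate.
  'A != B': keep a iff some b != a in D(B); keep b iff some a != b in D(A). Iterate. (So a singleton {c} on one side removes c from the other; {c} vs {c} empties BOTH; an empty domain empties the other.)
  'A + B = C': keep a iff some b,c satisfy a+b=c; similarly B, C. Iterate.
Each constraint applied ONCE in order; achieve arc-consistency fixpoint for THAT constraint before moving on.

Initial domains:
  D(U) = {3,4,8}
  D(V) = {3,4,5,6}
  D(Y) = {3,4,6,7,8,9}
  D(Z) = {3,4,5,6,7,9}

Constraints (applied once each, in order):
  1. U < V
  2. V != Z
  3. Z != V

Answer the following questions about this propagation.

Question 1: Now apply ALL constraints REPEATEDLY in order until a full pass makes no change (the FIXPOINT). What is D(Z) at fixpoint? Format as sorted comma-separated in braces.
Answer: {3,4,5,6,7,9}

Derivation:
pass 0 (initial): D(Z)={3,4,5,6,7,9}
pass 1: U {3,4,8}->{3,4}; V {3,4,5,6}->{4,5,6}
pass 2: no change
Fixpoint after 2 passes: D(Z) = {3,4,5,6,7,9}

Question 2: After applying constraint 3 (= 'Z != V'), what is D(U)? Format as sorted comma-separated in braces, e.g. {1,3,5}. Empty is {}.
Answer: {3,4}

Derivation:
Constraint 1 (U < V) on D(U)={3,4,8} D(V)={3,4,5,6}: U {3,4,8}->{3,4}; V {3,4,5,6}->{4,5,6}
Constraint 2 (V != Z) on D(V)={4,5,6} D(Z)={3,4,5,6,7,9}: no change
Constraint 3 (Z != V) on D(Z)={3,4,5,6,7,9} D(V)={4,5,6}: no change
So after constraint 3: D(U) = {3,4}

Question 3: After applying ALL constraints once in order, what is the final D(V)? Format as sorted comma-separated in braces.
Answer: {4,5,6}

Derivation:
Constraint 1 (U < V) on D(U)={3,4,8} D(V)={3,4,5,6}: U {3,4,8}->{3,4}; V {3,4,5,6}->{4,5,6}
Constraint 2 (V != Z) on D(V)={4,5,6} D(Z)={3,4,5,6,7,9}: no change
Constraint 3 (Z != V) on D(Z)={3,4,5,6,7,9} D(V)={4,5,6}: no change
So after all 3 constraints: D(V) = {4,5,6}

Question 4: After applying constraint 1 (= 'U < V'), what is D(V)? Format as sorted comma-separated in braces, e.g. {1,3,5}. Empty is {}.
Constraint 1 (U < V) on D(U)={3,4,8} D(V)={3,4,5,6}: U {3,4,8}->{3,4}; V {3,4,5,6}->{4,5,6}
So after constraint 1: D(V) = {4,5,6}

Answer: {4,5,6}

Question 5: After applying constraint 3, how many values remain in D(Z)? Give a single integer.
Constraint 1 (U < V) on D(U)={3,4,8} D(V)={3,4,5,6}: U {3,4,8}->{3,4}; V {3,4,5,6}->{4,5,6}
Constraint 2 (V != Z) on D(V)={4,5,6} D(Z)={3,4,5,6,7,9}: no change
Constraint 3 (Z != V) on D(Z)={3,4,5,6,7,9} D(V)={4,5,6}: no change
So after constraint 3: D(Z)={3,4,5,6,7,9}, size = 6

Answer: 6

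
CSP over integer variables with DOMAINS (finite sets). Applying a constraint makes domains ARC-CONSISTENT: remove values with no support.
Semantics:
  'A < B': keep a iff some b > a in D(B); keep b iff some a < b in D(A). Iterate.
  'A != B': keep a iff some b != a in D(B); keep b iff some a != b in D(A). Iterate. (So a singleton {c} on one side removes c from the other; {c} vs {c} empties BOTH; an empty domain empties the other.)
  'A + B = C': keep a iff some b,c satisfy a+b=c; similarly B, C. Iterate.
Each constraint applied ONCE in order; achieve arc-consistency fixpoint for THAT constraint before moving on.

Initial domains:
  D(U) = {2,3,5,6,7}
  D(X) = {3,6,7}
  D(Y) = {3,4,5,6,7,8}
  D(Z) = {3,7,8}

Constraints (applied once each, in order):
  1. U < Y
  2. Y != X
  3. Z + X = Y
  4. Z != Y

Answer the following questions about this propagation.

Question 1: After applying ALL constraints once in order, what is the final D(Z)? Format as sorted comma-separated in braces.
Constraint 1 (U < Y) on D(U)={2,3,5,6,7} D(Y)={3,4,5,6,7,8}: no change
Constraint 2 (Y != X) on D(Y)={3,4,5,6,7,8} D(X)={3,6,7}: no change
Constraint 3 (Z + X = Y) on D(Z)={3,7,8} D(X)={3,6,7} D(Y)={3,4,5,6,7,8}: Z {3,7,8}->{3}; X {3,6,7}->{3}; Y {3,4,5,6,7,8}->{6}
Constraint 4 (Z != Y) on D(Z)={3} D(Y)={6}: no change
So after all 4 constraints: D(Z) = {3}

Answer: {3}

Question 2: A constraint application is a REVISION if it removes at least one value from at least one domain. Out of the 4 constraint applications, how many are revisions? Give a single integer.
Answer: 1

Derivation:
Constraint 1 (U < Y) on D(U)={2,3,5,6,7} D(Y)={3,4,5,6,7,8}: no change => not a revision
Constraint 2 (Y != X) on D(Y)={3,4,5,6,7,8} D(X)={3,6,7}: no change => not a revision
Constraint 3 (Z + X = Y) on D(Z)={3,7,8} D(X)={3,6,7} D(Y)={3,4,5,6,7,8}: Z {3,7,8}->{3}; X {3,6,7}->{3}; Y {3,4,5,6,7,8}->{6} => REVISION
Constraint 4 (Z != Y) on D(Z)={3} D(Y)={6}: no change => not a revision
Total revisions = 1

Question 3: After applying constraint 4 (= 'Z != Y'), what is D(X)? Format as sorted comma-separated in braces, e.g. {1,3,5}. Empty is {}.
Answer: {3}

Derivation:
Constraint 1 (U < Y) on D(U)={2,3,5,6,7} D(Y)={3,4,5,6,7,8}: no change
Constraint 2 (Y != X) on D(Y)={3,4,5,6,7,8} D(X)={3,6,7}: no change
Constraint 3 (Z + X = Y) on D(Z)={3,7,8} D(X)={3,6,7} D(Y)={3,4,5,6,7,8}: Z {3,7,8}->{3}; X {3,6,7}->{3}; Y {3,4,5,6,7,8}->{6}
Constraint 4 (Z != Y) on D(Z)={3} D(Y)={6}: no change
So after constraint 4: D(X) = {3}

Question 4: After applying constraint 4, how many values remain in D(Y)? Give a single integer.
Constraint 1 (U < Y) on D(U)={2,3,5,6,7} D(Y)={3,4,5,6,7,8}: no change
Constraint 2 (Y != X) on D(Y)={3,4,5,6,7,8} D(X)={3,6,7}: no change
Constraint 3 (Z + X = Y) on D(Z)={3,7,8} D(X)={3,6,7} D(Y)={3,4,5,6,7,8}: Z {3,7,8}->{3}; X {3,6,7}->{3}; Y {3,4,5,6,7,8}->{6}
Constraint 4 (Z != Y) on D(Z)={3} D(Y)={6}: no change
So after constraint 4: D(Y)={6}, size = 1

Answer: 1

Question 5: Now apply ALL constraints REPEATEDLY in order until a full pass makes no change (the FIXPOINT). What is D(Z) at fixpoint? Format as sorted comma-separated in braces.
Answer: {3}

Derivation:
pass 0 (initial): D(Z)={3,7,8}
pass 1: X {3,6,7}->{3}; Y {3,4,5,6,7,8}->{6}; Z {3,7,8}->{3}
pass 2: U {2,3,5,6,7}->{2,3,5}
pass 3: no change
Fixpoint after 3 passes: D(Z) = {3}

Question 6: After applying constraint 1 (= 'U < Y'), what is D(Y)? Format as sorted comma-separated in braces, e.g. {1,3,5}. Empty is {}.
Constraint 1 (U < Y) on D(U)={2,3,5,6,7} D(Y)={3,4,5,6,7,8}: no change
So after constraint 1: D(Y) = {3,4,5,6,7,8}

Answer: {3,4,5,6,7,8}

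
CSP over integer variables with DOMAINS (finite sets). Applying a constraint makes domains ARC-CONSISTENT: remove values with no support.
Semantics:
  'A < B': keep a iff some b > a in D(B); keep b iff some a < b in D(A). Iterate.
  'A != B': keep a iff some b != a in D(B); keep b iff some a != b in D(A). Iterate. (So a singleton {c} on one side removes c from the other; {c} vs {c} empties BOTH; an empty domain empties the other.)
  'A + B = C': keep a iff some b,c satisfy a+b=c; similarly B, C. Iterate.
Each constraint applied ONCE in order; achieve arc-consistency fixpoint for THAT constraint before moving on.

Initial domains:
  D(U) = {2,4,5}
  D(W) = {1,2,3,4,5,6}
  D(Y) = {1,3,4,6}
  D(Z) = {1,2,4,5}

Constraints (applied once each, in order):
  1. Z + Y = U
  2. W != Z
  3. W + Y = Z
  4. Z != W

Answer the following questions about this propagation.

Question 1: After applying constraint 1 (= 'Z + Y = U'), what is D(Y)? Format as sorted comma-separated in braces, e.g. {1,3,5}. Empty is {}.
Constraint 1 (Z + Y = U) on D(Z)={1,2,4,5} D(Y)={1,3,4,6} D(U)={2,4,5}: Z {1,2,4,5}->{1,2,4}; Y {1,3,4,6}->{1,3,4}
So after constraint 1: D(Y) = {1,3,4}

Answer: {1,3,4}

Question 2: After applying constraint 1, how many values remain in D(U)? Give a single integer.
Answer: 3

Derivation:
Constraint 1 (Z + Y = U) on D(Z)={1,2,4,5} D(Y)={1,3,4,6} D(U)={2,4,5}: Z {1,2,4,5}->{1,2,4}; Y {1,3,4,6}->{1,3,4}
So after constraint 1: D(U)={2,4,5}, size = 3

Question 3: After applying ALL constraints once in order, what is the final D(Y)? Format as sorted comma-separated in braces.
Constraint 1 (Z + Y = U) on D(Z)={1,2,4,5} D(Y)={1,3,4,6} D(U)={2,4,5}: Z {1,2,4,5}->{1,2,4}; Y {1,3,4,6}->{1,3,4}
Constraint 2 (W != Z) on D(W)={1,2,3,4,5,6} D(Z)={1,2,4}: no change
Constraint 3 (W + Y = Z) on D(W)={1,2,3,4,5,6} D(Y)={1,3,4} D(Z)={1,2,4}: W {1,2,3,4,5,6}->{1,3}; Y {1,3,4}->{1,3}; Z {1,2,4}->{2,4}
Constraint 4 (Z != W) on D(Z)={2,4} D(W)={1,3}: no change
So after all 4 constraints: D(Y) = {1,3}

Answer: {1,3}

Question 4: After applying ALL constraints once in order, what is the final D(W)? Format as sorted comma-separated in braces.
Answer: {1,3}

Derivation:
Constraint 1 (Z + Y = U) on D(Z)={1,2,4,5} D(Y)={1,3,4,6} D(U)={2,4,5}: Z {1,2,4,5}->{1,2,4}; Y {1,3,4,6}->{1,3,4}
Constraint 2 (W != Z) on D(W)={1,2,3,4,5,6} D(Z)={1,2,4}: no change
Constraint 3 (W + Y = Z) on D(W)={1,2,3,4,5,6} D(Y)={1,3,4} D(Z)={1,2,4}: W {1,2,3,4,5,6}->{1,3}; Y {1,3,4}->{1,3}; Z {1,2,4}->{2,4}
Constraint 4 (Z != W) on D(Z)={2,4} D(W)={1,3}: no change
So after all 4 constraints: D(W) = {1,3}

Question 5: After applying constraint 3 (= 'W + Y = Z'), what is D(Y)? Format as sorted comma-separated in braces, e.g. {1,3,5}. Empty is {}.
Answer: {1,3}

Derivation:
Constraint 1 (Z + Y = U) on D(Z)={1,2,4,5} D(Y)={1,3,4,6} D(U)={2,4,5}: Z {1,2,4,5}->{1,2,4}; Y {1,3,4,6}->{1,3,4}
Constraint 2 (W != Z) on D(W)={1,2,3,4,5,6} D(Z)={1,2,4}: no change
Constraint 3 (W + Y = Z) on D(W)={1,2,3,4,5,6} D(Y)={1,3,4} D(Z)={1,2,4}: W {1,2,3,4,5,6}->{1,3}; Y {1,3,4}->{1,3}; Z {1,2,4}->{2,4}
So after constraint 3: D(Y) = {1,3}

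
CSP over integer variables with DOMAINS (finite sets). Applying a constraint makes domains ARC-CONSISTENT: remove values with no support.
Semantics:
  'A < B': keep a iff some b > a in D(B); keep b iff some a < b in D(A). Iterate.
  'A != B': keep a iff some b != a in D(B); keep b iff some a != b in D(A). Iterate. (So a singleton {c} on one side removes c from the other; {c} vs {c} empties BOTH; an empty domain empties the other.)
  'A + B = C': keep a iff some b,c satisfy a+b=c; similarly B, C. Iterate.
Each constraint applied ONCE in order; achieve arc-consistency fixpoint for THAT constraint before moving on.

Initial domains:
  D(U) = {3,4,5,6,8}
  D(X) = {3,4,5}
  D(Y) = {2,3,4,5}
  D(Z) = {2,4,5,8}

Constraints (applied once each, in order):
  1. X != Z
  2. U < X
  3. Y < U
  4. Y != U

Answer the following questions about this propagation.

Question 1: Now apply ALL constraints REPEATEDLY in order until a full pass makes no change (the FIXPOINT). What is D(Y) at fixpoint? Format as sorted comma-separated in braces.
pass 0 (initial): D(Y)={2,3,4,5}
pass 1: U {3,4,5,6,8}->{3,4}; X {3,4,5}->{4,5}; Y {2,3,4,5}->{2,3}
pass 2: no change
Fixpoint after 2 passes: D(Y) = {2,3}

Answer: {2,3}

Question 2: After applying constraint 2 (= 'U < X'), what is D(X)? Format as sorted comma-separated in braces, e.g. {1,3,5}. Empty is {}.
Constraint 1 (X != Z) on D(X)={3,4,5} D(Z)={2,4,5,8}: no change
Constraint 2 (U < X) on D(U)={3,4,5,6,8} D(X)={3,4,5}: U {3,4,5,6,8}->{3,4}; X {3,4,5}->{4,5}
So after constraint 2: D(X) = {4,5}

Answer: {4,5}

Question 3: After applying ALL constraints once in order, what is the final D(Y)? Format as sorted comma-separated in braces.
Answer: {2,3}

Derivation:
Constraint 1 (X != Z) on D(X)={3,4,5} D(Z)={2,4,5,8}: no change
Constraint 2 (U < X) on D(U)={3,4,5,6,8} D(X)={3,4,5}: U {3,4,5,6,8}->{3,4}; X {3,4,5}->{4,5}
Constraint 3 (Y < U) on D(Y)={2,3,4,5} D(U)={3,4}: Y {2,3,4,5}->{2,3}
Constraint 4 (Y != U) on D(Y)={2,3} D(U)={3,4}: no change
So after all 4 constraints: D(Y) = {2,3}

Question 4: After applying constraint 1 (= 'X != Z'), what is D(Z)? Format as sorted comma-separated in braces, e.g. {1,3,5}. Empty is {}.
Constraint 1 (X != Z) on D(X)={3,4,5} D(Z)={2,4,5,8}: no change
So after constraint 1: D(Z) = {2,4,5,8}

Answer: {2,4,5,8}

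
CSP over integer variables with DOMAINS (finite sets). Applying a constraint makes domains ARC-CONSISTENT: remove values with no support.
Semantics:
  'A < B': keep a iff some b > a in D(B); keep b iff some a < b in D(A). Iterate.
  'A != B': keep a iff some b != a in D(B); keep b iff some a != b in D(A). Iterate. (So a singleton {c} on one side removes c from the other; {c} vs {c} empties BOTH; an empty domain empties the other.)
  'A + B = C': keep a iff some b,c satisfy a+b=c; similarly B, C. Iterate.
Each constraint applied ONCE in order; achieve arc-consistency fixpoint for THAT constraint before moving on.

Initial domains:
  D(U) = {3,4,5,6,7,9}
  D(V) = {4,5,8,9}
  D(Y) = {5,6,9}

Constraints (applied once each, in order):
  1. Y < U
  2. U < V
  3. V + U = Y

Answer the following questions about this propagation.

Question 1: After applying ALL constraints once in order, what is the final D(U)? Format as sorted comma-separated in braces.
Answer: {}

Derivation:
Constraint 1 (Y < U) on D(Y)={5,6,9} D(U)={3,4,5,6,7,9}: Y {5,6,9}->{5,6}; U {3,4,5,6,7,9}->{6,7,9}
Constraint 2 (U < V) on D(U)={6,7,9} D(V)={4,5,8,9}: U {6,7,9}->{6,7}; V {4,5,8,9}->{8,9}
Constraint 3 (V + U = Y) on D(V)={8,9} D(U)={6,7} D(Y)={5,6}: V {8,9}->{}; U {6,7}->{}; Y {5,6}->{}
So after all 3 constraints: D(U) = {}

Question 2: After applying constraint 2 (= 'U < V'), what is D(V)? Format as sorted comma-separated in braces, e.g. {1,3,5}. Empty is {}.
Constraint 1 (Y < U) on D(Y)={5,6,9} D(U)={3,4,5,6,7,9}: Y {5,6,9}->{5,6}; U {3,4,5,6,7,9}->{6,7,9}
Constraint 2 (U < V) on D(U)={6,7,9} D(V)={4,5,8,9}: U {6,7,9}->{6,7}; V {4,5,8,9}->{8,9}
So after constraint 2: D(V) = {8,9}

Answer: {8,9}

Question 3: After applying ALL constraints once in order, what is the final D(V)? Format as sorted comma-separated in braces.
Answer: {}

Derivation:
Constraint 1 (Y < U) on D(Y)={5,6,9} D(U)={3,4,5,6,7,9}: Y {5,6,9}->{5,6}; U {3,4,5,6,7,9}->{6,7,9}
Constraint 2 (U < V) on D(U)={6,7,9} D(V)={4,5,8,9}: U {6,7,9}->{6,7}; V {4,5,8,9}->{8,9}
Constraint 3 (V + U = Y) on D(V)={8,9} D(U)={6,7} D(Y)={5,6}: V {8,9}->{}; U {6,7}->{}; Y {5,6}->{}
So after all 3 constraints: D(V) = {}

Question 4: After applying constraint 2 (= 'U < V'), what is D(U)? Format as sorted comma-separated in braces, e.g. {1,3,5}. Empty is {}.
Constraint 1 (Y < U) on D(Y)={5,6,9} D(U)={3,4,5,6,7,9}: Y {5,6,9}->{5,6}; U {3,4,5,6,7,9}->{6,7,9}
Constraint 2 (U < V) on D(U)={6,7,9} D(V)={4,5,8,9}: U {6,7,9}->{6,7}; V {4,5,8,9}->{8,9}
So after constraint 2: D(U) = {6,7}

Answer: {6,7}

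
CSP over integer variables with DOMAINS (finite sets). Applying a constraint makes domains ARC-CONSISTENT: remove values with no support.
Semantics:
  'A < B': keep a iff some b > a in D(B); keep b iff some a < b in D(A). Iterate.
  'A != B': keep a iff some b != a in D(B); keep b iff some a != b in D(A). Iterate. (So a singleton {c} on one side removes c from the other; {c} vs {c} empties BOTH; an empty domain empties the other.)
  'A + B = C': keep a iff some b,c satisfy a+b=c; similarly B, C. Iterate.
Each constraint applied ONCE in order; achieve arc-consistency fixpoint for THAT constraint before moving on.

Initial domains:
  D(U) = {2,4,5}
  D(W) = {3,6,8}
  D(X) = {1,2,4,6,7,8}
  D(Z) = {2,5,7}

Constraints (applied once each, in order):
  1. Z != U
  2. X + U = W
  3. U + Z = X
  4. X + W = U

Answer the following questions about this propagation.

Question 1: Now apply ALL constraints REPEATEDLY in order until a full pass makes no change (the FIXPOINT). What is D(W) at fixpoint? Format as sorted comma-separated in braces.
Answer: {}

Derivation:
pass 0 (initial): D(W)={3,6,8}
pass 1: U {2,4,5}->{}; W {3,6,8}->{}; X {1,2,4,6,7,8}->{}; Z {2,5,7}->{2}
pass 2: Z {2}->{}
pass 3: no change
Fixpoint after 3 passes: D(W) = {}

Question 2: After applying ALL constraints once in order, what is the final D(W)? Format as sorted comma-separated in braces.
Constraint 1 (Z != U) on D(Z)={2,5,7} D(U)={2,4,5}: no change
Constraint 2 (X + U = W) on D(X)={1,2,4,6,7,8} D(U)={2,4,5} D(W)={3,6,8}: X {1,2,4,6,7,8}->{1,2,4,6}
Constraint 3 (U + Z = X) on D(U)={2,4,5} D(Z)={2,5,7} D(X)={1,2,4,6}: U {2,4,5}->{2,4}; Z {2,5,7}->{2}; X {1,2,4,6}->{4,6}
Constraint 4 (X + W = U) on D(X)={4,6} D(W)={3,6,8} D(U)={2,4}: X {4,6}->{}; W {3,6,8}->{}; U {2,4}->{}
So after all 4 constraints: D(W) = {}

Answer: {}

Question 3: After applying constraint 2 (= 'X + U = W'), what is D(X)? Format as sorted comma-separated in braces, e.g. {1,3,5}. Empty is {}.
Answer: {1,2,4,6}

Derivation:
Constraint 1 (Z != U) on D(Z)={2,5,7} D(U)={2,4,5}: no change
Constraint 2 (X + U = W) on D(X)={1,2,4,6,7,8} D(U)={2,4,5} D(W)={3,6,8}: X {1,2,4,6,7,8}->{1,2,4,6}
So after constraint 2: D(X) = {1,2,4,6}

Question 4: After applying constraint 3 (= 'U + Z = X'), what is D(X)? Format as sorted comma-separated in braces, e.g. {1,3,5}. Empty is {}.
Answer: {4,6}

Derivation:
Constraint 1 (Z != U) on D(Z)={2,5,7} D(U)={2,4,5}: no change
Constraint 2 (X + U = W) on D(X)={1,2,4,6,7,8} D(U)={2,4,5} D(W)={3,6,8}: X {1,2,4,6,7,8}->{1,2,4,6}
Constraint 3 (U + Z = X) on D(U)={2,4,5} D(Z)={2,5,7} D(X)={1,2,4,6}: U {2,4,5}->{2,4}; Z {2,5,7}->{2}; X {1,2,4,6}->{4,6}
So after constraint 3: D(X) = {4,6}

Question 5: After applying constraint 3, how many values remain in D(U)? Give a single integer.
Constraint 1 (Z != U) on D(Z)={2,5,7} D(U)={2,4,5}: no change
Constraint 2 (X + U = W) on D(X)={1,2,4,6,7,8} D(U)={2,4,5} D(W)={3,6,8}: X {1,2,4,6,7,8}->{1,2,4,6}
Constraint 3 (U + Z = X) on D(U)={2,4,5} D(Z)={2,5,7} D(X)={1,2,4,6}: U {2,4,5}->{2,4}; Z {2,5,7}->{2}; X {1,2,4,6}->{4,6}
So after constraint 3: D(U)={2,4}, size = 2

Answer: 2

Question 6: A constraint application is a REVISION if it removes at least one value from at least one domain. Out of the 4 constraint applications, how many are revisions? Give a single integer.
Answer: 3

Derivation:
Constraint 1 (Z != U) on D(Z)={2,5,7} D(U)={2,4,5}: no change => not a revision
Constraint 2 (X + U = W) on D(X)={1,2,4,6,7,8} D(U)={2,4,5} D(W)={3,6,8}: X {1,2,4,6,7,8}->{1,2,4,6} => REVISION
Constraint 3 (U + Z = X) on D(U)={2,4,5} D(Z)={2,5,7} D(X)={1,2,4,6}: U {2,4,5}->{2,4}; Z {2,5,7}->{2}; X {1,2,4,6}->{4,6} => REVISION
Constraint 4 (X + W = U) on D(X)={4,6} D(W)={3,6,8} D(U)={2,4}: X {4,6}->{}; W {3,6,8}->{}; U {2,4}->{} => REVISION
Total revisions = 3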